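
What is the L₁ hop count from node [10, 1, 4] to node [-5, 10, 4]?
24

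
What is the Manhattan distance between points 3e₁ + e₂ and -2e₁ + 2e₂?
6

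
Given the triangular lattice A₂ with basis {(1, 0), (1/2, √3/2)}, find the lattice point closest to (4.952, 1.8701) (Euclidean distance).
(5, 1.732)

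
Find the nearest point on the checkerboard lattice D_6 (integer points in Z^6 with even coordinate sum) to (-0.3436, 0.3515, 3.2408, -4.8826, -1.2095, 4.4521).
(0, 0, 3, -5, -1, 5)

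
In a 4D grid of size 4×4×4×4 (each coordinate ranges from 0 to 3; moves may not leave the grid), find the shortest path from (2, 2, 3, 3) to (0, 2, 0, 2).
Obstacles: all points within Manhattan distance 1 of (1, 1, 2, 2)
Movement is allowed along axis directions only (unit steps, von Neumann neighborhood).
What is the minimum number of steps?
6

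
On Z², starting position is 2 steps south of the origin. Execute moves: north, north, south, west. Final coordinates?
(-1, -1)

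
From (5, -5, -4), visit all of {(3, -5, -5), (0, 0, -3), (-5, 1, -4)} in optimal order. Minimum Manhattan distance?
20
(one optimal route: (5, -5, -4) → (3, -5, -5) → (0, 0, -3) → (-5, 1, -4))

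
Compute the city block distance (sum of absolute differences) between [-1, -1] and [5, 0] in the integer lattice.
7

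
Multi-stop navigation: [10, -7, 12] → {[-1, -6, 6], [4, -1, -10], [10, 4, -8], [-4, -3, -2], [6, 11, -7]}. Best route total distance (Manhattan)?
75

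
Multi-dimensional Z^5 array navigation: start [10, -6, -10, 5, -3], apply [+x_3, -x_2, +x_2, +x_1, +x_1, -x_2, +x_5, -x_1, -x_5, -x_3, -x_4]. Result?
(11, -7, -10, 4, -3)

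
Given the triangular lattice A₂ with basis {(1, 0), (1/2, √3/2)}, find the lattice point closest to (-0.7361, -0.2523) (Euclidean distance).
(-1, 0)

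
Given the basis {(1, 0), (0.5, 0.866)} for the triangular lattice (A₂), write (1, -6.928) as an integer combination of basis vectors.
5b₁ - 8b₂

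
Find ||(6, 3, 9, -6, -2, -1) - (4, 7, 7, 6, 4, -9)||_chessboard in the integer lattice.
12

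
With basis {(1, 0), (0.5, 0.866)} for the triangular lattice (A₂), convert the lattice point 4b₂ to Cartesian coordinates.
(2, 3.464)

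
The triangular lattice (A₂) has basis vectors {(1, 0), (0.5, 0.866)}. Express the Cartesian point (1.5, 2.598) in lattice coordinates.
3b₂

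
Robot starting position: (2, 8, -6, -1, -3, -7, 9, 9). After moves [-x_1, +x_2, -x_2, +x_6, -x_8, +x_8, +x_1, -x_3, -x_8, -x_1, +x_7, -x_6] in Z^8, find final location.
(1, 8, -7, -1, -3, -7, 10, 8)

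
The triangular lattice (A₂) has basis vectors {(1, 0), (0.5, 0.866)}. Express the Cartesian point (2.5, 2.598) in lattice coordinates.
b₁ + 3b₂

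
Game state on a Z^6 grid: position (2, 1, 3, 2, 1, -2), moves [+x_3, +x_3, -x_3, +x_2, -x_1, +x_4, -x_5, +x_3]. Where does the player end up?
(1, 2, 5, 3, 0, -2)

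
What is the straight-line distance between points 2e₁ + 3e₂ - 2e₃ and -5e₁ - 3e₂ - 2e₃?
9.21954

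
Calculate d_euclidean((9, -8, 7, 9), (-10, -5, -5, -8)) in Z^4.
28.3373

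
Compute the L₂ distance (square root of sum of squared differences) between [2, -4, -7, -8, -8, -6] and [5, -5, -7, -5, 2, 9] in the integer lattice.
18.5472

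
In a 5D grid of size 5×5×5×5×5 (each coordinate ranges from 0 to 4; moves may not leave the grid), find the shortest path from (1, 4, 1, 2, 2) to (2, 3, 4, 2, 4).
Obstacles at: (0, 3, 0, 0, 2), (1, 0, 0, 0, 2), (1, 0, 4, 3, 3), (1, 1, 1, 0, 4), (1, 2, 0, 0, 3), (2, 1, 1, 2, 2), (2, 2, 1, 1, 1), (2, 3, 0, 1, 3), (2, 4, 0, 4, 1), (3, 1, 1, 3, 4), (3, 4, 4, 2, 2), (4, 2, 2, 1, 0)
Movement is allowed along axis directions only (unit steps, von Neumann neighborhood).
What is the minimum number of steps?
7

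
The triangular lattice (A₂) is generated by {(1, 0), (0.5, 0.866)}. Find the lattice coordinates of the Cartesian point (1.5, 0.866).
b₁ + b₂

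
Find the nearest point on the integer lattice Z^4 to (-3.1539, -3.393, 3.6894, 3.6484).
(-3, -3, 4, 4)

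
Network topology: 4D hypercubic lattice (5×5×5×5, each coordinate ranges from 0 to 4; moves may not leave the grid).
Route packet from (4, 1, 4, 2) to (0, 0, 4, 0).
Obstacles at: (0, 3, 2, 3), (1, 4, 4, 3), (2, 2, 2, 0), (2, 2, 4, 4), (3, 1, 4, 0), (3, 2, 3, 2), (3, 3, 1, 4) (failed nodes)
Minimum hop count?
7
(one shortest path: (4, 1, 4, 2) → (3, 1, 4, 2) → (2, 1, 4, 2) → (1, 1, 4, 2) → (0, 1, 4, 2) → (0, 0, 4, 2) → (0, 0, 4, 1) → (0, 0, 4, 0))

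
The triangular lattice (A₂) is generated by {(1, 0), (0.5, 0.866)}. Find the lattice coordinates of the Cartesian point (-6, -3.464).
-4b₁ - 4b₂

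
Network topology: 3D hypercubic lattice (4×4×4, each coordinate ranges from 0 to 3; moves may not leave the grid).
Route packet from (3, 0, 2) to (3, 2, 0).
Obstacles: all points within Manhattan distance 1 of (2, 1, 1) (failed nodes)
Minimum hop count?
4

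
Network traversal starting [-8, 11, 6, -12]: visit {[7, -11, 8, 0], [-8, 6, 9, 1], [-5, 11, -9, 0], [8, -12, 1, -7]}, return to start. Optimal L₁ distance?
154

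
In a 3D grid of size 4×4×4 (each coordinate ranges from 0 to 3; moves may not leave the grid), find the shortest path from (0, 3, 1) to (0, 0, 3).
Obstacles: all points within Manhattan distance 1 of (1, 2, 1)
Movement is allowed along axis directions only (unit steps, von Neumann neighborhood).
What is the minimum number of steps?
5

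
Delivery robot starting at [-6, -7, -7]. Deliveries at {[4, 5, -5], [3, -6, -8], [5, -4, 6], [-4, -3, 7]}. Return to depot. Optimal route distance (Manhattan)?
78
(one optimal route: (-6, -7, -7) → (3, -6, -8) → (4, 5, -5) → (5, -4, 6) → (-4, -3, 7) → (-6, -7, -7))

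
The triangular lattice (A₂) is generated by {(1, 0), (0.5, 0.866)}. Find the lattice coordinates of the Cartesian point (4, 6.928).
8b₂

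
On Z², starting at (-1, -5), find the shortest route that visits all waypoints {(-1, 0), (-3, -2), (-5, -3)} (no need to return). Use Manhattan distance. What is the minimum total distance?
12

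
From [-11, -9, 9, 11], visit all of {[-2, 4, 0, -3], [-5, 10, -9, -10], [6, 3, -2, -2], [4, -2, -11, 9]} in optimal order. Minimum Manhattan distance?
108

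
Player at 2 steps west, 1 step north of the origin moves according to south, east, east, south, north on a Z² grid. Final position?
(0, 0)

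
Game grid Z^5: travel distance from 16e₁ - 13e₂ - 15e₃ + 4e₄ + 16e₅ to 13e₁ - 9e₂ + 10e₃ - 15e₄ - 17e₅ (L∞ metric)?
33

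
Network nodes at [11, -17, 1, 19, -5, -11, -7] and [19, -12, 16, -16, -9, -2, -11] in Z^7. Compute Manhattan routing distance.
80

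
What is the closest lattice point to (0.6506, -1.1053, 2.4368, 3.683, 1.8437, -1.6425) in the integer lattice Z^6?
(1, -1, 2, 4, 2, -2)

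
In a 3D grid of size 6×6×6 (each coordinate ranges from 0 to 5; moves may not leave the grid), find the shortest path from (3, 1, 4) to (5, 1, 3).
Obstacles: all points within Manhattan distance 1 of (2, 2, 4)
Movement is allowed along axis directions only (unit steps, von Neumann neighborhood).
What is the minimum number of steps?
3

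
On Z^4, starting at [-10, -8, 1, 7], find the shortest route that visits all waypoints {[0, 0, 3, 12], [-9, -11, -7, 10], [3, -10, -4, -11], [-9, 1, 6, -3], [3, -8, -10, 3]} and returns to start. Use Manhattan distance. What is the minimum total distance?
156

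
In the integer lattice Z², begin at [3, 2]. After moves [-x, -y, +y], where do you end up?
(2, 2)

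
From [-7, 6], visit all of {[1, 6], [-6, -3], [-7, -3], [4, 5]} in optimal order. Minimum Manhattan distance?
30
(one optimal route: (-7, 6) → (-7, -3) → (-6, -3) → (1, 6) → (4, 5))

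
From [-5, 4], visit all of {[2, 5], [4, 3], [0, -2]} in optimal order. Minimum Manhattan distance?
21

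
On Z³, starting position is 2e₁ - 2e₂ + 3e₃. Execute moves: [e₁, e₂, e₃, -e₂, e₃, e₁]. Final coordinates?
(4, -2, 5)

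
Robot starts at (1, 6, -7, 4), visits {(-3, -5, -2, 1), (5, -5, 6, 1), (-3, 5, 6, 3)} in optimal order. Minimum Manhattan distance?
55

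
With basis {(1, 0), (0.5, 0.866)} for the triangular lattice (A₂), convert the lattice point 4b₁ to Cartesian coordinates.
(4, 0)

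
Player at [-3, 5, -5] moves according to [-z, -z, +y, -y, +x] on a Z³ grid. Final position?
(-2, 5, -7)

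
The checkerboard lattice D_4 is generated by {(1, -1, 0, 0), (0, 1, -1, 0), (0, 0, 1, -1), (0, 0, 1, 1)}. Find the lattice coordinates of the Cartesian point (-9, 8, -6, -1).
-9b₁ - b₂ - 3b₃ - 4b₄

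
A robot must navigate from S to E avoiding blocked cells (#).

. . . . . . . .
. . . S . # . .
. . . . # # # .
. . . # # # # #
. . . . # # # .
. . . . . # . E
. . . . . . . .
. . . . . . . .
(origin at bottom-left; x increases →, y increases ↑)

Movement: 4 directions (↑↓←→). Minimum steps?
12
(one shortest path: (3, 6) → (2, 6) → (2, 5) → (2, 4) → (2, 3) → (3, 3) → (3, 2) → (4, 2) → (4, 1) → (5, 1) → (6, 1) → (7, 1) → (7, 2))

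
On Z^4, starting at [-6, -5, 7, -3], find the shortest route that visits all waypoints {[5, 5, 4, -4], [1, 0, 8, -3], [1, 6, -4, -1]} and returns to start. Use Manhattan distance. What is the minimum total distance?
74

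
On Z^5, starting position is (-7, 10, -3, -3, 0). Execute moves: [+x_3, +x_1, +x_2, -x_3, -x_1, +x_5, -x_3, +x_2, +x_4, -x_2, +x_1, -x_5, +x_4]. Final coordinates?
(-6, 11, -4, -1, 0)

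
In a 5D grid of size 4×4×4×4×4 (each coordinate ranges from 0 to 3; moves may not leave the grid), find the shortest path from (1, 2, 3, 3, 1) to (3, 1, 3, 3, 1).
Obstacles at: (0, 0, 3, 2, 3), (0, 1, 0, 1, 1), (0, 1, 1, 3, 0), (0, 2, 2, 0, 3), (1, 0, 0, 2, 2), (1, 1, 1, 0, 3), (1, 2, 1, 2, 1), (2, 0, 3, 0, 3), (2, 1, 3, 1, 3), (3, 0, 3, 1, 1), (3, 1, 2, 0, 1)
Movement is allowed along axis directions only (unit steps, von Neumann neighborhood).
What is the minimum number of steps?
3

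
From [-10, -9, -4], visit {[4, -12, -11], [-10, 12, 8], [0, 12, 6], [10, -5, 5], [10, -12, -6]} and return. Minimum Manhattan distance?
126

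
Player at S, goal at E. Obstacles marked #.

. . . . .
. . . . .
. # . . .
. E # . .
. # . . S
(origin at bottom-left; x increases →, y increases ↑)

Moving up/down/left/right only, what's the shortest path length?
10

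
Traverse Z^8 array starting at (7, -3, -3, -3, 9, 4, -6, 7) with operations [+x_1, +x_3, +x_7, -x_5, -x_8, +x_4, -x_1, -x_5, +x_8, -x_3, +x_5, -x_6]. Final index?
(7, -3, -3, -2, 8, 3, -5, 7)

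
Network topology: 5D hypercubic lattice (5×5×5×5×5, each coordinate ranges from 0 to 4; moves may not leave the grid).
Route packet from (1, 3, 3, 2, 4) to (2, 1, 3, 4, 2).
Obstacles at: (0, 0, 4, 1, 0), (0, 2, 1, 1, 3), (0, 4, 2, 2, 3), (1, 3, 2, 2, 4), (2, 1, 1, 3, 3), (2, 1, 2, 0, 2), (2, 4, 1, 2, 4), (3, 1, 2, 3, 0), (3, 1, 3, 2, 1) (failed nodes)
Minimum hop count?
7
(one shortest path: (1, 3, 3, 2, 4) → (2, 3, 3, 2, 4) → (2, 2, 3, 2, 4) → (2, 1, 3, 2, 4) → (2, 1, 3, 3, 4) → (2, 1, 3, 4, 4) → (2, 1, 3, 4, 3) → (2, 1, 3, 4, 2))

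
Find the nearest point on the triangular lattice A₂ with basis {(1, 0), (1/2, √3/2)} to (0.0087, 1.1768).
(0, 1.732)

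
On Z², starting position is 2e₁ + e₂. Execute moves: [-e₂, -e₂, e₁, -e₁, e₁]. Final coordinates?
(3, -1)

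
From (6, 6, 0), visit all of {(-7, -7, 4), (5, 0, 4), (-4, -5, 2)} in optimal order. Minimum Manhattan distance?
34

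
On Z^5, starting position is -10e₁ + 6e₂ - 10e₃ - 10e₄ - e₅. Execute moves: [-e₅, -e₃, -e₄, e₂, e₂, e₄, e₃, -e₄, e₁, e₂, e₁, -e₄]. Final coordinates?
(-8, 9, -10, -12, -2)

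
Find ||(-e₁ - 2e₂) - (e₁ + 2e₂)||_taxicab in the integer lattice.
6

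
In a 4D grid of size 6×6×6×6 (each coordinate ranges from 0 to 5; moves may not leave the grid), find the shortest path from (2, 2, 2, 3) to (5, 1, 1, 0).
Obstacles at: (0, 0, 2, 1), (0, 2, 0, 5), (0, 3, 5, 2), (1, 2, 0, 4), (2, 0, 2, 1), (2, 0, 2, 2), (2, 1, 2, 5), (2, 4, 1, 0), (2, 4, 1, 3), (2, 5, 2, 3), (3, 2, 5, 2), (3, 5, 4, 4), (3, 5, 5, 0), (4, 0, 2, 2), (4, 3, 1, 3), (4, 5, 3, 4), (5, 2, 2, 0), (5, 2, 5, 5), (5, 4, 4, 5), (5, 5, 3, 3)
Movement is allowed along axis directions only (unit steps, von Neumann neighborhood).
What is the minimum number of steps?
8
(one shortest path: (2, 2, 2, 3) → (3, 2, 2, 3) → (4, 2, 2, 3) → (5, 2, 2, 3) → (5, 1, 2, 3) → (5, 1, 1, 3) → (5, 1, 1, 2) → (5, 1, 1, 1) → (5, 1, 1, 0))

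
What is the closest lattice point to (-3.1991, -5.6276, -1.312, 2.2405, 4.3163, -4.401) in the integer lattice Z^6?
(-3, -6, -1, 2, 4, -4)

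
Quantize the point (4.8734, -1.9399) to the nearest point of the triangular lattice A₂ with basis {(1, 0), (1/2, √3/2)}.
(5, -1.732)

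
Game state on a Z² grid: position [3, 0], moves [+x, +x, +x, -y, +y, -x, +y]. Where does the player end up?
(5, 1)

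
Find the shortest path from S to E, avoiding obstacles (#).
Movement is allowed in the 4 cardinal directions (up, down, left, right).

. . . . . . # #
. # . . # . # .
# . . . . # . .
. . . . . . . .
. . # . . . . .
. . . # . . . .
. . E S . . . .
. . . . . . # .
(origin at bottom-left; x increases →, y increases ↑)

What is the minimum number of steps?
1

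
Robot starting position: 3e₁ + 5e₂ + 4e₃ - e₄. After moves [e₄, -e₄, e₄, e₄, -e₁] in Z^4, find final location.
(2, 5, 4, 1)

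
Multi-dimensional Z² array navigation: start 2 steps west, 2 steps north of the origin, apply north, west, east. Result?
(-2, 3)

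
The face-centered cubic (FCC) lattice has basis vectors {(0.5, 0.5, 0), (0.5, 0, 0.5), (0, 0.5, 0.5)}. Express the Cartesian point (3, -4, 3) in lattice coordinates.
-4b₁ + 10b₂ - 4b₃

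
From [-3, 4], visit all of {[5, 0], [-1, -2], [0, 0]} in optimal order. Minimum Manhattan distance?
16
(one optimal route: (-3, 4) → (-1, -2) → (0, 0) → (5, 0))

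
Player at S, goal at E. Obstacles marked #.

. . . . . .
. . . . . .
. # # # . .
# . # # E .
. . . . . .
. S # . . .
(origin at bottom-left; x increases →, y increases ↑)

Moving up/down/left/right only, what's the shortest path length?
5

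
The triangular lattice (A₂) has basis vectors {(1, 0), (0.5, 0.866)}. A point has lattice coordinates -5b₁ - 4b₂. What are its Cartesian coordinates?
(-7, -3.464)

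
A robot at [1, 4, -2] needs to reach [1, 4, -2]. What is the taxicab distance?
0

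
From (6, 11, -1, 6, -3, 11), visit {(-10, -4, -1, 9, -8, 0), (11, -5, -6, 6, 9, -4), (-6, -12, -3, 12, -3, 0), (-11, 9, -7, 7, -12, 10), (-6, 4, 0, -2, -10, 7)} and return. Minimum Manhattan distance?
224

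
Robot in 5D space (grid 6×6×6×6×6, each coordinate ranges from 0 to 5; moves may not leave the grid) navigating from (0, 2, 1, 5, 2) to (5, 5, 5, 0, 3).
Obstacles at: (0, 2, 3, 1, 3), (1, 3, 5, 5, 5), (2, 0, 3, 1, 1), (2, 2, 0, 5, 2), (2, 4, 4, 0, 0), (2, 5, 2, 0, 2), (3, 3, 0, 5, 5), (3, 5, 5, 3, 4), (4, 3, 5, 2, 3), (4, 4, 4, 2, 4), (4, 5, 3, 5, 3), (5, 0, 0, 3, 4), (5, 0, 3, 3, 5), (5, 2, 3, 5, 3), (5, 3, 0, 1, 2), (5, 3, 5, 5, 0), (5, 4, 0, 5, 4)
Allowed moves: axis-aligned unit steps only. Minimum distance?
18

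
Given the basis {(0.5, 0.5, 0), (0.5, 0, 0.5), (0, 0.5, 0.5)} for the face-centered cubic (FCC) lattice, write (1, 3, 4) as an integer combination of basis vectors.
2b₂ + 6b₃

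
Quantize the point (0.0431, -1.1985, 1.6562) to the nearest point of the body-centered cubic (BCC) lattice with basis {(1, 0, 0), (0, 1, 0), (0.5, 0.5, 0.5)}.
(0, -1, 2)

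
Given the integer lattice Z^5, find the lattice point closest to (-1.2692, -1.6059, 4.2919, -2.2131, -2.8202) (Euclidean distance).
(-1, -2, 4, -2, -3)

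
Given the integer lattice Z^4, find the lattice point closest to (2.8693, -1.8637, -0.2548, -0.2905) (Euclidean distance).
(3, -2, 0, 0)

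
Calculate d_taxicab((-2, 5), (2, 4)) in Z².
5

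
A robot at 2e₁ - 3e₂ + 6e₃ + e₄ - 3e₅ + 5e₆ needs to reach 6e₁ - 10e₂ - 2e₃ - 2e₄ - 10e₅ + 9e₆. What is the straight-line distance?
14.2478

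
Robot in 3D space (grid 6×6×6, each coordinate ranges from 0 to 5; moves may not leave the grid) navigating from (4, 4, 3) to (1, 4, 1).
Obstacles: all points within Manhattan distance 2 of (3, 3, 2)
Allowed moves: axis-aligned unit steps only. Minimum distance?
7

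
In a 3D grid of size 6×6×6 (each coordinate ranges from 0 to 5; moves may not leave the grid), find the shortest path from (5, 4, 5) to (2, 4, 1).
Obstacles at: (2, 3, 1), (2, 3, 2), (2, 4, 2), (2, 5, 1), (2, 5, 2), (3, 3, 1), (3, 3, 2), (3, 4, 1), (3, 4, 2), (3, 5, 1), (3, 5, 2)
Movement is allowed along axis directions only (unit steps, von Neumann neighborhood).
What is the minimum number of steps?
9
(one shortest path: (5, 4, 5) → (4, 4, 5) → (3, 4, 5) → (2, 4, 5) → (1, 4, 5) → (1, 4, 4) → (1, 4, 3) → (1, 4, 2) → (1, 4, 1) → (2, 4, 1))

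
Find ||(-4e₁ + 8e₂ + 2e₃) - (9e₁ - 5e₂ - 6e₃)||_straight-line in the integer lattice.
20.0499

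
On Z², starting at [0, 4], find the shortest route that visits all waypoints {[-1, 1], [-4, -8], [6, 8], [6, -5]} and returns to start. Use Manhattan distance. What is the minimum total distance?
52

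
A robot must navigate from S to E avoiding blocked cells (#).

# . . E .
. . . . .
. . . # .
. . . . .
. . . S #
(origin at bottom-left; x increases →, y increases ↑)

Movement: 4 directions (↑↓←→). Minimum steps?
6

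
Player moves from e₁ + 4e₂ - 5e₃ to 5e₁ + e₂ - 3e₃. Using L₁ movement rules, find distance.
9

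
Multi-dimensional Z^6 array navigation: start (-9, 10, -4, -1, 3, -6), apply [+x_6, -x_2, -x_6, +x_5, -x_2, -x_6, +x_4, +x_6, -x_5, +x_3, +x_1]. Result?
(-8, 8, -3, 0, 3, -6)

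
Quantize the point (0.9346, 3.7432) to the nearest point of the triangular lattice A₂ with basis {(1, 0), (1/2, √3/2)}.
(1, 3.464)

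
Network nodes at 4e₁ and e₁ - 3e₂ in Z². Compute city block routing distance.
6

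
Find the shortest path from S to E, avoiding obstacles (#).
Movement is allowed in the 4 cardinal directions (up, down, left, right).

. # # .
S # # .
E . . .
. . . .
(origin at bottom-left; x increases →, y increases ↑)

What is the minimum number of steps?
1
(one shortest path: (0, 2) → (0, 1))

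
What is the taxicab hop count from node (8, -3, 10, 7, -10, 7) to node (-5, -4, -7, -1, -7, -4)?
53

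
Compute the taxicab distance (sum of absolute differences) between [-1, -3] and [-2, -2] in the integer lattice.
2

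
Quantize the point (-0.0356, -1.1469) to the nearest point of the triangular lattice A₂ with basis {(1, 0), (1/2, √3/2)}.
(-0.5, -0.866)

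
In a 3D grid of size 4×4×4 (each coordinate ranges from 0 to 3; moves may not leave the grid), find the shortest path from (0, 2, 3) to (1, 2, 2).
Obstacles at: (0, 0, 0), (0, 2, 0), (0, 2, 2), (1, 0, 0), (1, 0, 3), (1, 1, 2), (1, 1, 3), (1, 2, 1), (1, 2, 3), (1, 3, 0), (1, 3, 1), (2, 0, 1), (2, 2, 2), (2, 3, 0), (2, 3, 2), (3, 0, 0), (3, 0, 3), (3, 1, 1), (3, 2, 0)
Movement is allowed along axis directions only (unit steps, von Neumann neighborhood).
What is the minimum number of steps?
4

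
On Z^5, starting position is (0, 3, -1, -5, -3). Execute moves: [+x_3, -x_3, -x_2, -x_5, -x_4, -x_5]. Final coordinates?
(0, 2, -1, -6, -5)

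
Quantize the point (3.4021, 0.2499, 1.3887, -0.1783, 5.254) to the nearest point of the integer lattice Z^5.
(3, 0, 1, 0, 5)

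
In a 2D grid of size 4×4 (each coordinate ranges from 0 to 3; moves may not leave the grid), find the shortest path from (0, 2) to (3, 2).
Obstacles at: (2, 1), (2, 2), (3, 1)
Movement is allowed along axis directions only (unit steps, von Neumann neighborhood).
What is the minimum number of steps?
5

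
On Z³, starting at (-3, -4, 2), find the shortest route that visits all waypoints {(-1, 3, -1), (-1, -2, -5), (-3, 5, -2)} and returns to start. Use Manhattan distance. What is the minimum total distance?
38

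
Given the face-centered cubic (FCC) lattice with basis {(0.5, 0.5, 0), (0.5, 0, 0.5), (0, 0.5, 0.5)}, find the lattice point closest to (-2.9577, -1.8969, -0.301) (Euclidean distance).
(-3, -2, 0)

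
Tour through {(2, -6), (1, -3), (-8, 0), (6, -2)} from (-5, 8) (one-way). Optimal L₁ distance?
35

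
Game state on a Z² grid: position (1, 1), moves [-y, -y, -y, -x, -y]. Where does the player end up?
(0, -3)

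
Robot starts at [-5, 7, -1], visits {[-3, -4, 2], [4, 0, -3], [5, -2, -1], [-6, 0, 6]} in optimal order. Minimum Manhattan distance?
44
(one optimal route: (-5, 7, -1) → (-6, 0, 6) → (-3, -4, 2) → (5, -2, -1) → (4, 0, -3))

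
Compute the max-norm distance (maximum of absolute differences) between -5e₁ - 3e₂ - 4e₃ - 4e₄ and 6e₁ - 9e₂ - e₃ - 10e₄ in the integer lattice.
11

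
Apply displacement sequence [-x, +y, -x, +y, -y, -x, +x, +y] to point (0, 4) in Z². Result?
(-2, 6)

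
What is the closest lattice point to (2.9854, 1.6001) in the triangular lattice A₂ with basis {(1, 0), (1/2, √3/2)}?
(3, 1.732)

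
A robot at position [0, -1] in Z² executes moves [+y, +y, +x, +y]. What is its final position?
(1, 2)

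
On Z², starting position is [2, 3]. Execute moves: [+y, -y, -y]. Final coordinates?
(2, 2)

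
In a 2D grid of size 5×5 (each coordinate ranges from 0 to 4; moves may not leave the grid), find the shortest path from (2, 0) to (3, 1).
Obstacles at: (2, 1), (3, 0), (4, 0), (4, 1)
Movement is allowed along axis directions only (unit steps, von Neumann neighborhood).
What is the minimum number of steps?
6
(one shortest path: (2, 0) → (1, 0) → (1, 1) → (1, 2) → (2, 2) → (3, 2) → (3, 1))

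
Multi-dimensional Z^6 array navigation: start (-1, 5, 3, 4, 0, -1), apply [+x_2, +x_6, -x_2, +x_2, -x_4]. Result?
(-1, 6, 3, 3, 0, 0)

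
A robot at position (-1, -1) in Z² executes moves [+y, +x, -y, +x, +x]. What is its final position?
(2, -1)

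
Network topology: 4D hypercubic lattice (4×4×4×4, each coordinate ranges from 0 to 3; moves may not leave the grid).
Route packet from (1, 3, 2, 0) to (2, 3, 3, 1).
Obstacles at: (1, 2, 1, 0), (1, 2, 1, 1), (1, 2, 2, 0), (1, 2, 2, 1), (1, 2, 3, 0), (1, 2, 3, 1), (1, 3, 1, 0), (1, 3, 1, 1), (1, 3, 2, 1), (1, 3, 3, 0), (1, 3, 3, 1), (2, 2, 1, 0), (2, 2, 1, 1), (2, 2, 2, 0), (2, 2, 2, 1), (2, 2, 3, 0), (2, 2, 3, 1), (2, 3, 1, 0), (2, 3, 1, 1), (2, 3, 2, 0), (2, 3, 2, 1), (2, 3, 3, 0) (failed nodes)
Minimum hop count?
7
(one shortest path: (1, 3, 2, 0) → (0, 3, 2, 0) → (0, 3, 3, 0) → (0, 3, 3, 1) → (0, 3, 3, 2) → (1, 3, 3, 2) → (2, 3, 3, 2) → (2, 3, 3, 1))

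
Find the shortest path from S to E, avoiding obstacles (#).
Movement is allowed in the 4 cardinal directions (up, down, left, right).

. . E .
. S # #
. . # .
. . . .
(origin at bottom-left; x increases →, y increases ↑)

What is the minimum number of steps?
2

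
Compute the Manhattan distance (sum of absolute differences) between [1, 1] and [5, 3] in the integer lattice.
6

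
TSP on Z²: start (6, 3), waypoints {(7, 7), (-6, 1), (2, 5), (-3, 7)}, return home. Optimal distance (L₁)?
42
(one optimal route: (6, 3) → (7, 7) → (2, 5) → (-3, 7) → (-6, 1) → (6, 3))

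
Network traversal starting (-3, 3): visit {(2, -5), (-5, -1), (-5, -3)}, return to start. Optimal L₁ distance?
30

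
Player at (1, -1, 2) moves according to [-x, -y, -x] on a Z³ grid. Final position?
(-1, -2, 2)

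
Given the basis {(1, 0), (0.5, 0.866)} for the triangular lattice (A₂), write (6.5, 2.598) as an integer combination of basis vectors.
5b₁ + 3b₂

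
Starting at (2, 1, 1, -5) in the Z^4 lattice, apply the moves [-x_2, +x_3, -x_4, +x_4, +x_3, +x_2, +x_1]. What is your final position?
(3, 1, 3, -5)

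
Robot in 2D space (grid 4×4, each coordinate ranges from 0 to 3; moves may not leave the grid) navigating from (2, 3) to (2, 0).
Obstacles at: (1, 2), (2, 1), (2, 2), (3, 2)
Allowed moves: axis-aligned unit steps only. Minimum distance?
7
(one shortest path: (2, 3) → (1, 3) → (0, 3) → (0, 2) → (0, 1) → (1, 1) → (1, 0) → (2, 0))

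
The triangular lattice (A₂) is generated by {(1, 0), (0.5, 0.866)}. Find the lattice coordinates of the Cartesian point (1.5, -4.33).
4b₁ - 5b₂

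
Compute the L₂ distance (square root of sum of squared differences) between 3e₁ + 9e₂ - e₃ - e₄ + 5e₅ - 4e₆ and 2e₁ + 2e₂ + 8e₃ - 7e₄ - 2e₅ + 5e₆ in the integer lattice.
17.2337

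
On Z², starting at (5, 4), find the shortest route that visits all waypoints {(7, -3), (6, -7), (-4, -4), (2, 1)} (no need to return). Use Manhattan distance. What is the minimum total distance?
33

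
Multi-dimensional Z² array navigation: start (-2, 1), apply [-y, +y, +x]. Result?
(-1, 1)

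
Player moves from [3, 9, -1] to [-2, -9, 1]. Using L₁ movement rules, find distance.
25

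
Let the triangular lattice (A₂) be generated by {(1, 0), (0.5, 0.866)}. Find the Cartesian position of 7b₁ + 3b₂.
(8.5, 2.598)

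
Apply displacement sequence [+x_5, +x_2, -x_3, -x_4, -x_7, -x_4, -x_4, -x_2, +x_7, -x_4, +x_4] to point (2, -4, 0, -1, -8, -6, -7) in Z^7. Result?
(2, -4, -1, -4, -7, -6, -7)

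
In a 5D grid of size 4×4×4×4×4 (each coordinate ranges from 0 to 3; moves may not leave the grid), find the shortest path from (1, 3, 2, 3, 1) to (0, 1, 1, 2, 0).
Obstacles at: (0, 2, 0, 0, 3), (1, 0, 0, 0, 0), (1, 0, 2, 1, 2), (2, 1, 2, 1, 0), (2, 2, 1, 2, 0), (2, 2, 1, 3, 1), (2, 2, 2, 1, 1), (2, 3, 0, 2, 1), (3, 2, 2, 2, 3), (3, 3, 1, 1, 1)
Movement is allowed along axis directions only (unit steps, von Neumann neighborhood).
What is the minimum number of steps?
6
(one shortest path: (1, 3, 2, 3, 1) → (0, 3, 2, 3, 1) → (0, 2, 2, 3, 1) → (0, 1, 2, 3, 1) → (0, 1, 1, 3, 1) → (0, 1, 1, 2, 1) → (0, 1, 1, 2, 0))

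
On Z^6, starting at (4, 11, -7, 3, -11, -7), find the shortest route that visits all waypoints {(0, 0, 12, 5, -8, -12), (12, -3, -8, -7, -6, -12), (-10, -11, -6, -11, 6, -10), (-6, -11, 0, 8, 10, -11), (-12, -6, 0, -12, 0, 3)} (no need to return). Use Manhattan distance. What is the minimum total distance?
210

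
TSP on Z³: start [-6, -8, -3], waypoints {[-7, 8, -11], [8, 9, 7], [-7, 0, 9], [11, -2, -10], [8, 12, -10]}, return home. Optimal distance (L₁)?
138
(one optimal route: (-6, -8, -3) → (-7, 8, -11) → (11, -2, -10) → (8, 12, -10) → (8, 9, 7) → (-7, 0, 9) → (-6, -8, -3))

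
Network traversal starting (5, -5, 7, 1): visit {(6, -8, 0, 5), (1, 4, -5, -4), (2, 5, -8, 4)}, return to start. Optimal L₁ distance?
84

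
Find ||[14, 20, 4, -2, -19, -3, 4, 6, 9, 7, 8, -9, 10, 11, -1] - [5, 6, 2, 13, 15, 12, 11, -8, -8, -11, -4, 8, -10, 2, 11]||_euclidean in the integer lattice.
61.6685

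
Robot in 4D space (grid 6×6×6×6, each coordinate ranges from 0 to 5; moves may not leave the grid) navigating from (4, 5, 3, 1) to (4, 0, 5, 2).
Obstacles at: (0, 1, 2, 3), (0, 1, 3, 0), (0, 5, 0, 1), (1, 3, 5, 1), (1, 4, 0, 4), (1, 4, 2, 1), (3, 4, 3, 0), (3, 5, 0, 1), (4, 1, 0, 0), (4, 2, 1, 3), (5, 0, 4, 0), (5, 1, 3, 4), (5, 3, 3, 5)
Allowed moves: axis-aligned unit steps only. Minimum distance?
8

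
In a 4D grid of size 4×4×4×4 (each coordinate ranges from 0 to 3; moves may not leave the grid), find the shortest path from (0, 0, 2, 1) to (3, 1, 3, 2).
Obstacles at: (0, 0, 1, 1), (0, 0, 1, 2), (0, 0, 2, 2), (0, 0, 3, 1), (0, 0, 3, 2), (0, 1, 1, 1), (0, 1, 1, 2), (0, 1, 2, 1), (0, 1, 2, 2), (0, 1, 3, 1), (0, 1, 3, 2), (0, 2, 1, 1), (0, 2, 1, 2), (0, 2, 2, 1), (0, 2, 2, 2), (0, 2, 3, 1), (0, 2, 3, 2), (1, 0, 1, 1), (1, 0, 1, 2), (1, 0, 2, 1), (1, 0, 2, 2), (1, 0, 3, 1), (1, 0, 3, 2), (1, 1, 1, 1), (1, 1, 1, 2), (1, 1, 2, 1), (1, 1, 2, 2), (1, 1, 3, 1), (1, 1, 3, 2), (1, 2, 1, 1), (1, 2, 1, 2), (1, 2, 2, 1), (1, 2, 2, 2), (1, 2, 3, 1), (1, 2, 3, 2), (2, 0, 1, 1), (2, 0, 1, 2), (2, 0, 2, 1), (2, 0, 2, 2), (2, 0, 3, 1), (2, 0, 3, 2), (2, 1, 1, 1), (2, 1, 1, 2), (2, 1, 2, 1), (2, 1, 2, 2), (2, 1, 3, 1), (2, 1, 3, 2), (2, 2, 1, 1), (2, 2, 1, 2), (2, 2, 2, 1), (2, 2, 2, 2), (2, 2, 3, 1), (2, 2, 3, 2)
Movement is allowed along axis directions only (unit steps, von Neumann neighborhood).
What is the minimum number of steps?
8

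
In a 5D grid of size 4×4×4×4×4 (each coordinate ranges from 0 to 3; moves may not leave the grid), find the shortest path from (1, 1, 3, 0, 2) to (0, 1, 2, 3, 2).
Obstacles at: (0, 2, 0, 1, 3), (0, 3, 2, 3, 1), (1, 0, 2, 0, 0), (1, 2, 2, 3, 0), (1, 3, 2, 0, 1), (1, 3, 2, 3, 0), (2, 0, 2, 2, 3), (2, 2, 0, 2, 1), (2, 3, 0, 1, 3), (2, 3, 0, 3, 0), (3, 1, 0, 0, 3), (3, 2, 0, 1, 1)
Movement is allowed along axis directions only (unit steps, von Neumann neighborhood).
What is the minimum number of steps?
5
(one shortest path: (1, 1, 3, 0, 2) → (0, 1, 3, 0, 2) → (0, 1, 2, 0, 2) → (0, 1, 2, 1, 2) → (0, 1, 2, 2, 2) → (0, 1, 2, 3, 2))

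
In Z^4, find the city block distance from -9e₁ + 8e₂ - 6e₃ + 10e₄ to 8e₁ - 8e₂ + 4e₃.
53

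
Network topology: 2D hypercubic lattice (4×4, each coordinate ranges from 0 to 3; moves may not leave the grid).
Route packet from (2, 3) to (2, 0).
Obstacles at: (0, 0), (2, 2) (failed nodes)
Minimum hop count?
5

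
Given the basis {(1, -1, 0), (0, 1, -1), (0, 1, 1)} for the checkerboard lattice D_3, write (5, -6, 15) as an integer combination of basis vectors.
5b₁ - 8b₂ + 7b₃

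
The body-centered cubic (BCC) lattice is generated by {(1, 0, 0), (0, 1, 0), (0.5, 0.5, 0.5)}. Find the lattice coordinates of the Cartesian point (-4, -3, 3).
-7b₁ - 6b₂ + 6b₃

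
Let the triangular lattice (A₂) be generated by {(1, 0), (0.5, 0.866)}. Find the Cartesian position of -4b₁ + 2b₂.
(-3, 1.732)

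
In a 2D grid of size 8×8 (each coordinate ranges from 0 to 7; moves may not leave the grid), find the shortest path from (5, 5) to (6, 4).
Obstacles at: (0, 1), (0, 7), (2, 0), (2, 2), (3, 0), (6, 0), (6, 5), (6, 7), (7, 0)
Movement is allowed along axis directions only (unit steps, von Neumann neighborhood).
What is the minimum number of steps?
2
(one shortest path: (5, 5) → (5, 4) → (6, 4))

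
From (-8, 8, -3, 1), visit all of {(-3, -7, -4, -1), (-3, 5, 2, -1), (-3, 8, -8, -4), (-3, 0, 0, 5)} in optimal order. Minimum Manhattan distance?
61
(one optimal route: (-8, 8, -3, 1) → (-3, 8, -8, -4) → (-3, 5, 2, -1) → (-3, 0, 0, 5) → (-3, -7, -4, -1))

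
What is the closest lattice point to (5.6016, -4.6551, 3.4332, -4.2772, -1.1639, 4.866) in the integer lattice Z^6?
(6, -5, 3, -4, -1, 5)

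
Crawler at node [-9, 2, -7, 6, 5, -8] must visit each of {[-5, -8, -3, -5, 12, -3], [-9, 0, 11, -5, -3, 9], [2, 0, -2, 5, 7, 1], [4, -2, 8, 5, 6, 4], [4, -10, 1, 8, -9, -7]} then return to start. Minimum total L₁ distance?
246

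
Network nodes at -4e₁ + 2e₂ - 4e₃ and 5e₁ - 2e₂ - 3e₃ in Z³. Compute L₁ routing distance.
14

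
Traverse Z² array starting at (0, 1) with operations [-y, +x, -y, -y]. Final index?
(1, -2)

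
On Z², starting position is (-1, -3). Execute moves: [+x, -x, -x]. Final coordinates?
(-2, -3)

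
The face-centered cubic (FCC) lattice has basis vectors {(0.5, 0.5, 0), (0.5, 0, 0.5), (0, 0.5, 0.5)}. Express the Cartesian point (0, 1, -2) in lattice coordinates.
3b₁ - 3b₂ - b₃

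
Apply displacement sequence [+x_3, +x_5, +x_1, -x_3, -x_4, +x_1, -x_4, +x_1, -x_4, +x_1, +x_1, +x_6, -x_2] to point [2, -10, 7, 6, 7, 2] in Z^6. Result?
(7, -11, 7, 3, 8, 3)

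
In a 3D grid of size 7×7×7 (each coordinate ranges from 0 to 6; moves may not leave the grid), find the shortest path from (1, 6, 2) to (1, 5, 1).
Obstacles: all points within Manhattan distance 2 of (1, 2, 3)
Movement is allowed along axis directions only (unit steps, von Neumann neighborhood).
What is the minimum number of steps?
2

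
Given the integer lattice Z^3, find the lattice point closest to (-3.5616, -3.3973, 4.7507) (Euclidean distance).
(-4, -3, 5)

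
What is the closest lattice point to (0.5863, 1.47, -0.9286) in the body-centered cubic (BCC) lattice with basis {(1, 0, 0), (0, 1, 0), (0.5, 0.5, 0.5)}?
(0.5, 1.5, -0.5)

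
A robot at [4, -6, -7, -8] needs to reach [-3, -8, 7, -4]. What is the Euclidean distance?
16.2788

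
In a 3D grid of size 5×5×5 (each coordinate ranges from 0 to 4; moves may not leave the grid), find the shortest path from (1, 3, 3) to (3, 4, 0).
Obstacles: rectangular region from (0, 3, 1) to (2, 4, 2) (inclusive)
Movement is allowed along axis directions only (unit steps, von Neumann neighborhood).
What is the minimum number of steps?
6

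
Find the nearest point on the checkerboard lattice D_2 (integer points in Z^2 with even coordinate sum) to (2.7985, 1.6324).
(3, 1)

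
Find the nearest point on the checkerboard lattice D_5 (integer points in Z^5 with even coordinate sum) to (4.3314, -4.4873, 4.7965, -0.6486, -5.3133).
(4, -5, 5, -1, -5)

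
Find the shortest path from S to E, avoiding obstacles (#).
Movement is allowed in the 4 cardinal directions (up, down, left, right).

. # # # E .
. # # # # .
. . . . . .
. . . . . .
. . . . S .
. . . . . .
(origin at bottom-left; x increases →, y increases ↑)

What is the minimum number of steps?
6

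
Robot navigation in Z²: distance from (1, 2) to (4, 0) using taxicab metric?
5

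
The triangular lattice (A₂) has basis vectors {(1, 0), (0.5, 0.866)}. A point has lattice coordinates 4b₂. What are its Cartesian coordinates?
(2, 3.464)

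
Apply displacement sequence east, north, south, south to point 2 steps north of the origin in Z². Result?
(1, 1)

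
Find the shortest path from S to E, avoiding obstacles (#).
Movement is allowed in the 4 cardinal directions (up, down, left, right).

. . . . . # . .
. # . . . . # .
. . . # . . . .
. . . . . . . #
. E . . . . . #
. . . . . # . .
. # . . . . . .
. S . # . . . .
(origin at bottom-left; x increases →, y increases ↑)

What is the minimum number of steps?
5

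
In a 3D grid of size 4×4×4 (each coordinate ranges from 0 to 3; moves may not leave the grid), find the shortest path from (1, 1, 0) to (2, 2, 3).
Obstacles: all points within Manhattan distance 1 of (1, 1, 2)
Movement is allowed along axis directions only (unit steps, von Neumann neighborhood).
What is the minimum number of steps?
5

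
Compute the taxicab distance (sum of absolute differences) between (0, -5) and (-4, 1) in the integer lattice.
10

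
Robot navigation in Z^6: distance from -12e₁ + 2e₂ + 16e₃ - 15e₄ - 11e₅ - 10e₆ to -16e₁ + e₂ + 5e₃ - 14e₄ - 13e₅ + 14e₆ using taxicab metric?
43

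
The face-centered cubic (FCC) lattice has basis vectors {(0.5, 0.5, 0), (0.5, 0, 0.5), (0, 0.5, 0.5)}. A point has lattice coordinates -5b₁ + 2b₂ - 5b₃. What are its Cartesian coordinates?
(-1.5, -5, -1.5)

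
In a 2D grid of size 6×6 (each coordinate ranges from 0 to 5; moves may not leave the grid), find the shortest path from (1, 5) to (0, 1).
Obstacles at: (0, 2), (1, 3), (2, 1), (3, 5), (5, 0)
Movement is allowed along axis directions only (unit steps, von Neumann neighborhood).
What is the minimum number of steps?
7
(one shortest path: (1, 5) → (2, 5) → (2, 4) → (2, 3) → (2, 2) → (1, 2) → (1, 1) → (0, 1))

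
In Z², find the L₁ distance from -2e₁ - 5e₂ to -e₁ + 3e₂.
9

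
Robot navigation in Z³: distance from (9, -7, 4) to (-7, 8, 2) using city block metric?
33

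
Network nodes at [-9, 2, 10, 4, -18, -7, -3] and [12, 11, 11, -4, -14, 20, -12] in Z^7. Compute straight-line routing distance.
37.5899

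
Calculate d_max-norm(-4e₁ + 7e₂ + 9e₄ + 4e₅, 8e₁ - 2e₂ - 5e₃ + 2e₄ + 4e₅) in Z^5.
12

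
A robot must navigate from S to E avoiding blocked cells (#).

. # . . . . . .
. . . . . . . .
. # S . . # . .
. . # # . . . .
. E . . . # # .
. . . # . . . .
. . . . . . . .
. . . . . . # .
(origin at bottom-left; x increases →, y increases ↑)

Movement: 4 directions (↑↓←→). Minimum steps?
7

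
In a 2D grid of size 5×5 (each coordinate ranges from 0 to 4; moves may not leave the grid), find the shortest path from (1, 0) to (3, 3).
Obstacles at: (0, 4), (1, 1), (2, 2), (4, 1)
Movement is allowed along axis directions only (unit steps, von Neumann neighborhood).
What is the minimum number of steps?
5
(one shortest path: (1, 0) → (2, 0) → (3, 0) → (3, 1) → (3, 2) → (3, 3))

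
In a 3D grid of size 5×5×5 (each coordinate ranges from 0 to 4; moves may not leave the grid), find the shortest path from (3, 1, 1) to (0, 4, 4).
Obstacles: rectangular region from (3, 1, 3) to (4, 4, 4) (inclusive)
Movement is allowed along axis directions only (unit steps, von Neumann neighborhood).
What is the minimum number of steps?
9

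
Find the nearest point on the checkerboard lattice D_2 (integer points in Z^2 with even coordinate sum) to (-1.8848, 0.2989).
(-2, 0)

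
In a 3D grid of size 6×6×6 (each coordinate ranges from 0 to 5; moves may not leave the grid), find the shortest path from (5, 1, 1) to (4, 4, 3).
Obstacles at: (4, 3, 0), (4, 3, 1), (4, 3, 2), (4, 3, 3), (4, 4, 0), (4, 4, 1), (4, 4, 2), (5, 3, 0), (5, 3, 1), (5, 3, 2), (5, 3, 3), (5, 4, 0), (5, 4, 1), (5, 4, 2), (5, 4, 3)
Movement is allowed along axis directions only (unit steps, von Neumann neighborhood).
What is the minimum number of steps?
8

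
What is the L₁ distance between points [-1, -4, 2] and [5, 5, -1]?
18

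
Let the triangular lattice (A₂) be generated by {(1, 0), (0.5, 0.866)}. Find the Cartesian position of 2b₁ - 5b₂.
(-0.5, -4.33)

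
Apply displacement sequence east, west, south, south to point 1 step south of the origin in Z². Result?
(0, -3)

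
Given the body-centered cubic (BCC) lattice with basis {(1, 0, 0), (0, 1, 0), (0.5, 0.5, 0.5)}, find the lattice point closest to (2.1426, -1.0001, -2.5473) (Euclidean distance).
(2, -1, -3)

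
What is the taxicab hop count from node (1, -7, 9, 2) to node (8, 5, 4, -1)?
27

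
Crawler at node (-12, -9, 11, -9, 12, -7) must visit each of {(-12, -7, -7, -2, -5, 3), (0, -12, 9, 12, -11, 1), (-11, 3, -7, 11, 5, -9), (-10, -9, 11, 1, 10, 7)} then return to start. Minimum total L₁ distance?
242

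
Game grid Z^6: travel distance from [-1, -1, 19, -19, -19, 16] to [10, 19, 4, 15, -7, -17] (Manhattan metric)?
125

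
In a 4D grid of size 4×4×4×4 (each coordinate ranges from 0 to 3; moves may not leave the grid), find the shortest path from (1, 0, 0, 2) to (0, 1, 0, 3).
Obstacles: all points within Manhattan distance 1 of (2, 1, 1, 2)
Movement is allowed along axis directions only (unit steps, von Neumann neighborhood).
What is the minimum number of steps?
3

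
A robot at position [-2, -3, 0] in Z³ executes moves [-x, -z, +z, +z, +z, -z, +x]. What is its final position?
(-2, -3, 1)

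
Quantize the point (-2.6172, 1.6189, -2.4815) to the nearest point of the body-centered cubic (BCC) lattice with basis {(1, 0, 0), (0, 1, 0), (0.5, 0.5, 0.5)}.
(-2.5, 1.5, -2.5)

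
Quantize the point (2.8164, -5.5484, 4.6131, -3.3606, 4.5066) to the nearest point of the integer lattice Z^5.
(3, -6, 5, -3, 5)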